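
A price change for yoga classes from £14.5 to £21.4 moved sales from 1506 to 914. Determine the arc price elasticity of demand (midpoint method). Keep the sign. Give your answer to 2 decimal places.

ΔQ = 914 − 1506 = -592; ΔP = 21.4 − 14.5 = 6.9.
Midpoints: P̄ = 17.95, Q̄ = 1210.0.
ε = (ΔQ/ΔP)(P̄/Q̄) = (-592/6.9)(17.95/1210.0).

-1.27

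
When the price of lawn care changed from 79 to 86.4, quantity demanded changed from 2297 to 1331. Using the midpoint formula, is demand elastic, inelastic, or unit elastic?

Arc ε ≈ -5.951.
|ε| = 5.95 > 1.

elastic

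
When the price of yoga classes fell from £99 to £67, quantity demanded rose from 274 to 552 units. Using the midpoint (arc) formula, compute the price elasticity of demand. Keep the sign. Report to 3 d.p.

ΔQ = 552 − 274 = 278; ΔP = 67 − 99 = -32.
Midpoints: P̄ = 83.00, Q̄ = 413.0.
ε = (ΔQ/ΔP)(P̄/Q̄) = (278/-32)(83.00/413.0).

-1.746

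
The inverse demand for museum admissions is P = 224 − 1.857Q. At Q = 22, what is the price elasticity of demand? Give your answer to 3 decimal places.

At Q = 22, P = 224 − 1.857(22) = 183.15.
dP/dQ = −1.857, so dQ/dP = 1/(−1.857) = -0.539.
ε = (dQ/dP)(P/Q) = (-0.539)(183.15/22).

-4.483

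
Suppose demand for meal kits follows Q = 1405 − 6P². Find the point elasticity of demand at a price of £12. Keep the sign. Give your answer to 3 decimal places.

At P = 12, Q = 541.
dQ/dP = −12P = -144.
ε = (dQ/dP)(P/Q) = (-144)(12/541).

-3.194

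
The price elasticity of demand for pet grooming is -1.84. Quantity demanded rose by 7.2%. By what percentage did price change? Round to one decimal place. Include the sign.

-3.9%

%ΔP ≈ %ΔQ / ε = (7.2%)/(-1.84) = -3.91%.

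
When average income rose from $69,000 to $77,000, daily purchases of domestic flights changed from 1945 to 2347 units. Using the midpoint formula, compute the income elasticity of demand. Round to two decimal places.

ΔQ = 402, ΔI = 8000. Midpoints: Ī = 73,000, Q̄ = 2146.0.
ε_I = (ΔQ/ΔI)(Ī/Q̄) = (402/8000)(73000/2146.0).

1.71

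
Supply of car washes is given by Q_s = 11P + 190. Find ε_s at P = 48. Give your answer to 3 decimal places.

0.735

At P = 48, Q_s = 718.
dQ_s/dP = 11.
ε_s = (dQ_s/dP)(P/Q_s) = (11)(48/718).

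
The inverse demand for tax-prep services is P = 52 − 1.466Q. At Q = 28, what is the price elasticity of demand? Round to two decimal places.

At Q = 28, P = 52 − 1.466(28) = 10.95.
dP/dQ = −1.466, so dQ/dP = 1/(−1.466) = -0.682.
ε = (dQ/dP)(P/Q) = (-0.682)(10.95/28).

-0.27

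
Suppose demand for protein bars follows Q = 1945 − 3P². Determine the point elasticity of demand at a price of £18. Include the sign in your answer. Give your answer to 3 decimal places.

At P = 18, Q = 973.
dQ/dP = −6P = -108.
ε = (dQ/dP)(P/Q) = (-108)(18/973).
|ε| > 1, so demand is elastic at this price.

-1.998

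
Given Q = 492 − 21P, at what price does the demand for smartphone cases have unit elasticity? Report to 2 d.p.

11.71

For linear demand Q = a − bP, ε = −bP/(a − bP). |ε| = 1 when bP = a − bP, i.e. P = a/(2b).
P = 492/(2·21) = 492/42 = 11.7143.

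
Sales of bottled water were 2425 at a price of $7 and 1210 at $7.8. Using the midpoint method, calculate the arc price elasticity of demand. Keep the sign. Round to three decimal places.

-6.184

ΔQ = 1210 − 2425 = -1215; ΔP = 7.8 − 7 = 0.8.
Midpoints: P̄ = 7.40, Q̄ = 1817.5.
ε = (ΔQ/ΔP)(P̄/Q̄) = (-1215/0.8)(7.40/1817.5).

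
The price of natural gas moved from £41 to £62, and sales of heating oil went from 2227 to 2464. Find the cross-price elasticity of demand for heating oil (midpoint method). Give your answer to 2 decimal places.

ΔQ_x = 2464 − 2227 = 237; ΔP_y = 62 − 41 = 21.
Midpoints: P̄_y = 51.50, Q̄_x = 2345.5.
ε_xy = (ΔQ_x/ΔP_y)(P̄_y/Q̄_x) = (237/21)(51.50/2345.5).

0.25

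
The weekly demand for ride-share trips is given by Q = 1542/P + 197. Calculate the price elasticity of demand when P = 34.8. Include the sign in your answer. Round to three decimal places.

-0.184

At P = 34.8, Q = 241.310.
dQ/dP = −1542/P² = -1.273.
ε = (dQ/dP)(P/Q) = (-1.273)(34.8/241.310).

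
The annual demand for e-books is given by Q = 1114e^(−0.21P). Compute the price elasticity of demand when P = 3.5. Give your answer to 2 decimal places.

-0.74

At P = 3.5, Q = 534.169.
dQ/dP = −0.21·1114e^(−0.21P) = −0.21Q = -112.176.
ε = (dQ/dP)(P/Q) = (-112.176)(3.5/534.169).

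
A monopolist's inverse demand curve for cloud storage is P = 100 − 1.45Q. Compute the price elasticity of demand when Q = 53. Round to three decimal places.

At Q = 53, P = 100 − 1.45(53) = 23.15.
dP/dQ = −1.45, so dQ/dP = 1/(−1.45) = -0.690.
ε = (dQ/dP)(P/Q) = (-0.690)(23.15/53).

-0.301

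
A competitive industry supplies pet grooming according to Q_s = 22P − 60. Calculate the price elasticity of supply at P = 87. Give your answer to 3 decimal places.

At P = 87, Q_s = 1854.
dQ_s/dP = 22.
ε_s = (dQ_s/dP)(P/Q_s) = (22)(87/1854).

1.032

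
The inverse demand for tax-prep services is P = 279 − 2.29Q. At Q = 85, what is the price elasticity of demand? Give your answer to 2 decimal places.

-0.43

At Q = 85, P = 279 − 2.29(85) = 84.35.
dP/dQ = −2.29, so dQ/dP = 1/(−2.29) = -0.437.
ε = (dQ/dP)(P/Q) = (-0.437)(84.35/85).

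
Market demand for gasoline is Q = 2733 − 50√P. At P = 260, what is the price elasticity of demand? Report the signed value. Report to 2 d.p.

At P = 260, Q = 1926.774.
dQ/dP = −50/(2√P) = -1.550.
ε = (dQ/dP)(P/Q) = (-1.550)(260/1926.774).
|ε| < 1, so demand is inelastic at this price.

-0.21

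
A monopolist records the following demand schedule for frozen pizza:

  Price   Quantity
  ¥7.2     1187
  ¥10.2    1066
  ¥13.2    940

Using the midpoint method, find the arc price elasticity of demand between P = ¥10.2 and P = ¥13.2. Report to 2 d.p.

-0.49

At P = 10.2, Q = 1066; at P = 13.2, Q = 940.
ΔQ = -126, ΔP = 3.0. Midpoints: P̄ = 11.70, Q̄ = 1003.0.
ε = (ΔQ/ΔP)(P̄/Q̄) = (-126/3.0)(11.70/1003.0).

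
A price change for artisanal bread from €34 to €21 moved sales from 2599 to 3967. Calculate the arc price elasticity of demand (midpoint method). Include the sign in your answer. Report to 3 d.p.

-0.881

ΔQ = 3967 − 2599 = 1368; ΔP = 21 − 34 = -13.
Midpoints: P̄ = 27.50, Q̄ = 3283.0.
ε = (ΔQ/ΔP)(P̄/Q̄) = (1368/-13)(27.50/3283.0).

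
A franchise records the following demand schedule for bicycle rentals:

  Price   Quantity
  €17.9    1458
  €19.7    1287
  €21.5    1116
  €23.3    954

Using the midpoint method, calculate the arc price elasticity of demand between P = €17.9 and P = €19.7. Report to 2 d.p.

-1.30

At P = 17.9, Q = 1458; at P = 19.7, Q = 1287.
ΔQ = -171, ΔP = 1.8. Midpoints: P̄ = 18.80, Q̄ = 1372.5.
ε = (ΔQ/ΔP)(P̄/Q̄) = (-171/1.8)(18.80/1372.5).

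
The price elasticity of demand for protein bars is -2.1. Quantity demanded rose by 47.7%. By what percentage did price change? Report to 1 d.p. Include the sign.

%ΔP ≈ %ΔQ / ε = (47.7%)/(-2.1) = -22.71%.

-22.7%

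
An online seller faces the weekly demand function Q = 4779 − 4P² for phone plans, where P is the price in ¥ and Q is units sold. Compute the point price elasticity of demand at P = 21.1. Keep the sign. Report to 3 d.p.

At P = 21.1, Q = 2998.160.
dQ/dP = −8P = -168.800.
ε = (dQ/dP)(P/Q) = (-168.800)(21.1/2998.160).

-1.188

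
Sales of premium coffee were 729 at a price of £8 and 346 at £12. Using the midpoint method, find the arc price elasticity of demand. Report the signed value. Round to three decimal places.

-1.781

ΔQ = 346 − 729 = -383; ΔP = 12 − 8 = 4.
Midpoints: P̄ = 10.00, Q̄ = 537.5.
ε = (ΔQ/ΔP)(P̄/Q̄) = (-383/4)(10.00/537.5).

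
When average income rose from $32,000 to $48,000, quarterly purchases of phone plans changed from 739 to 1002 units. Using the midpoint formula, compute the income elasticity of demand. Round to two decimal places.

0.76

ΔQ = 263, ΔI = 16000. Midpoints: Ī = 40,000, Q̄ = 870.5.
ε_I = (ΔQ/ΔI)(Ī/Q̄) = (263/16000)(40000/870.5).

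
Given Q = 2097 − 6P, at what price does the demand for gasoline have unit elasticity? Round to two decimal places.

174.75

For linear demand Q = a − bP, ε = −bP/(a − bP). |ε| = 1 when bP = a − bP, i.e. P = a/(2b).
P = 2097/(2·6) = 2097/12 = 174.7500.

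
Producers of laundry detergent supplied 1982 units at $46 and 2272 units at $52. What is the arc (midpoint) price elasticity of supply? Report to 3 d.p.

ΔQ = 2272 − 1982 = 290; ΔP = 52 − 46 = 6.
Midpoints: P̄ = 49.00, Q̄ = 2127.0.
ε_s = (ΔQ/ΔP)(P̄/Q̄) = (290/6)(49.00/2127.0).

1.113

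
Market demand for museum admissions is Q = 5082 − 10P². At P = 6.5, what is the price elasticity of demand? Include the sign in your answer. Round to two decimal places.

At P = 6.5, Q = 4659.500.
dQ/dP = −20P = -130.
ε = (dQ/dP)(P/Q) = (-130)(6.5/4659.500).

-0.18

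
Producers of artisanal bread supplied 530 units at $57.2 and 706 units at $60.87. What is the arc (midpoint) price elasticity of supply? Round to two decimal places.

ΔQ = 706 − 530 = 176; ΔP = 60.87 − 57.2 = 3.67.
Midpoints: P̄ = 59.03, Q̄ = 618.0.
ε_s = (ΔQ/ΔP)(P̄/Q̄) = (176/3.67)(59.03/618.0).

4.58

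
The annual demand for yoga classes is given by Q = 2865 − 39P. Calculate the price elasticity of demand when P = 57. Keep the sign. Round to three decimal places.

At P = 57, Q = 642.
dQ/dP = −39.
ε = (dQ/dP)(P/Q) = (-39)(57/642).

-3.463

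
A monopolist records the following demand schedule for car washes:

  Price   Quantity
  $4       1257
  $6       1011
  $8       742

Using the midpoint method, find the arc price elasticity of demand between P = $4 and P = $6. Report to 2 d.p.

At P = 4, Q = 1257; at P = 6, Q = 1011.
ΔQ = -246, ΔP = 2. Midpoints: P̄ = 5.00, Q̄ = 1134.0.
ε = (ΔQ/ΔP)(P̄/Q̄) = (-246/2)(5.00/1134.0).

-0.54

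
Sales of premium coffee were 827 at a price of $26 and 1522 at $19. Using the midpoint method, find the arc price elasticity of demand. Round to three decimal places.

ΔQ = 1522 − 827 = 695; ΔP = 19 − 26 = -7.
Midpoints: P̄ = 22.50, Q̄ = 1174.5.
ε = (ΔQ/ΔP)(P̄/Q̄) = (695/-7)(22.50/1174.5).

-1.902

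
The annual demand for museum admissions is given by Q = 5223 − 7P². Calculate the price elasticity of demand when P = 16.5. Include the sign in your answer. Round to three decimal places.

At P = 16.5, Q = 3317.250.
dQ/dP = −14P = -231.
ε = (dQ/dP)(P/Q) = (-231)(16.5/3317.250).

-1.149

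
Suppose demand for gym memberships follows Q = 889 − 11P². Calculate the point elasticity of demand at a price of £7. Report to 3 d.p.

At P = 7, Q = 350.
dQ/dP = −22P = -154.
ε = (dQ/dP)(P/Q) = (-154)(7/350).

-3.080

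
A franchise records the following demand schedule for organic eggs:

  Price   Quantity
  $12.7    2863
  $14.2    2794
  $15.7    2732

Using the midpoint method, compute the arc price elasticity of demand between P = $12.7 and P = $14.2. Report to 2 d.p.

-0.22

At P = 12.7, Q = 2863; at P = 14.2, Q = 2794.
ΔQ = -69, ΔP = 1.5. Midpoints: P̄ = 13.45, Q̄ = 2828.5.
ε = (ΔQ/ΔP)(P̄/Q̄) = (-69/1.5)(13.45/2828.5).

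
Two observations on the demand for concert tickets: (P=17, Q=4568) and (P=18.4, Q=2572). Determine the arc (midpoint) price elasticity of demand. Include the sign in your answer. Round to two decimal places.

ΔQ = 2572 − 4568 = -1996; ΔP = 18.4 − 17 = 1.4.
Midpoints: P̄ = 17.70, Q̄ = 3570.0.
ε = (ΔQ/ΔP)(P̄/Q̄) = (-1996/1.4)(17.70/3570.0).

-7.07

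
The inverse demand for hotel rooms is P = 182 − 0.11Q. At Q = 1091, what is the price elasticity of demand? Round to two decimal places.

At Q = 1091, P = 182 − 0.11(1091) = 61.99.
dP/dQ = −0.11, so dQ/dP = 1/(−0.11) = -9.091.
ε = (dQ/dP)(P/Q) = (-9.091)(61.99/1091).

-0.52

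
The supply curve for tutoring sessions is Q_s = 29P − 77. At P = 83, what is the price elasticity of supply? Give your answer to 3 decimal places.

1.033

At P = 83, Q_s = 2330.
dQ_s/dP = 29.
ε_s = (dQ_s/dP)(P/Q_s) = (29)(83/2330).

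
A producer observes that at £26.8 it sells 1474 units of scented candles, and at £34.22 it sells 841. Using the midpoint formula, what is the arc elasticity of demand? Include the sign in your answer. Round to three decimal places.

ΔQ = 841 − 1474 = -633; ΔP = 34.22 − 26.8 = 7.42.
Midpoints: P̄ = 30.51, Q̄ = 1157.5.
ε = (ΔQ/ΔP)(P̄/Q̄) = (-633/7.42)(30.51/1157.5).

-2.249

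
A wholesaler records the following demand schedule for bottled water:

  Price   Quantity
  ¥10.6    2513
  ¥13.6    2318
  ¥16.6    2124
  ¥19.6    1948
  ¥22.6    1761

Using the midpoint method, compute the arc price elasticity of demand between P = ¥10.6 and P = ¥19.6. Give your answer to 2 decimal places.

-0.42

At P = 10.6, Q = 2513; at P = 19.6, Q = 1948.
ΔQ = -565, ΔP = 9.0. Midpoints: P̄ = 15.10, Q̄ = 2230.5.
ε = (ΔQ/ΔP)(P̄/Q̄) = (-565/9.0)(15.10/2230.5).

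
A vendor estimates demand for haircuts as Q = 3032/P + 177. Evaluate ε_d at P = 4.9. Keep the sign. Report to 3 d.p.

-0.778

At P = 4.9, Q = 795.776.
dQ/dP = −3032/P² = -126.281.
ε = (dQ/dP)(P/Q) = (-126.281)(4.9/795.776).
|ε| < 1, so demand is inelastic at this price.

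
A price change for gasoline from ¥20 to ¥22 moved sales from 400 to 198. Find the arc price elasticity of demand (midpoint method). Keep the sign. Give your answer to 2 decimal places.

ΔQ = 198 − 400 = -202; ΔP = 22 − 20 = 2.
Midpoints: P̄ = 21.00, Q̄ = 299.0.
ε = (ΔQ/ΔP)(P̄/Q̄) = (-202/2)(21.00/299.0).

-7.09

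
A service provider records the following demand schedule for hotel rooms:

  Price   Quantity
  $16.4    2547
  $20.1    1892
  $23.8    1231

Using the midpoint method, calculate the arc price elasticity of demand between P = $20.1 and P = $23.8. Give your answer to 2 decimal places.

At P = 20.1, Q = 1892; at P = 23.8, Q = 1231.
ΔQ = -661, ΔP = 3.7. Midpoints: P̄ = 21.95, Q̄ = 1561.5.
ε = (ΔQ/ΔP)(P̄/Q̄) = (-661/3.7)(21.95/1561.5).

-2.51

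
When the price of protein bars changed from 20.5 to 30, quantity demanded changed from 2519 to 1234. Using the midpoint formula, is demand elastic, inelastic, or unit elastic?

elastic

Arc ε ≈ -1.820.
|ε| = 1.82 > 1.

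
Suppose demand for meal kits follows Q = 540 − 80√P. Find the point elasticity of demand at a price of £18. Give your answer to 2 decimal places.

-0.85

At P = 18, Q = 200.589.
dQ/dP = −80/(2√P) = -9.428.
ε = (dQ/dP)(P/Q) = (-9.428)(18/200.589).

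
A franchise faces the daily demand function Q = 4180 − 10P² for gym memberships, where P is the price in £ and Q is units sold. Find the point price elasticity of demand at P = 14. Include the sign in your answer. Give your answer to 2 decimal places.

At P = 14, Q = 2220.
dQ/dP = −20P = -280.
ε = (dQ/dP)(P/Q) = (-280)(14/2220).

-1.77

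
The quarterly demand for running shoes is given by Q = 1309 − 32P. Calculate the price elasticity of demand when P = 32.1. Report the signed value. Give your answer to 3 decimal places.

At P = 32.1, Q = 281.800.
dQ/dP = −32.
ε = (dQ/dP)(P/Q) = (-32)(32.1/281.800).
|ε| > 1, so demand is elastic at this price.

-3.645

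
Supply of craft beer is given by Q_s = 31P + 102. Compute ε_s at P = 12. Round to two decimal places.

0.78

At P = 12, Q_s = 474.
dQ_s/dP = 31.
ε_s = (dQ_s/dP)(P/Q_s) = (31)(12/474).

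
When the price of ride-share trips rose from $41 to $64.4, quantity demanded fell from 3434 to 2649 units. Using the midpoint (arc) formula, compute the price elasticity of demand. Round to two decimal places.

ΔQ = 2649 − 3434 = -785; ΔP = 64.4 − 41 = 23.4.
Midpoints: P̄ = 52.70, Q̄ = 3041.5.
ε = (ΔQ/ΔP)(P̄/Q̄) = (-785/23.4)(52.70/3041.5).

-0.58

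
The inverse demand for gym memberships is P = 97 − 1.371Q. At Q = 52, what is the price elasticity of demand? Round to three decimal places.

At Q = 52, P = 97 − 1.371(52) = 25.71.
dP/dQ = −1.371, so dQ/dP = 1/(−1.371) = -0.729.
ε = (dQ/dP)(P/Q) = (-0.729)(25.71/52).

-0.361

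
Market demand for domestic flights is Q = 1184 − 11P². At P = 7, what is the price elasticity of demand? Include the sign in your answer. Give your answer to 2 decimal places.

-1.67

At P = 7, Q = 645.
dQ/dP = −22P = -154.
ε = (dQ/dP)(P/Q) = (-154)(7/645).
|ε| > 1, so demand is elastic at this price.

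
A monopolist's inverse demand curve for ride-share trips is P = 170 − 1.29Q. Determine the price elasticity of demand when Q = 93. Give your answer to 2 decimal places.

-0.42

At Q = 93, P = 170 − 1.29(93) = 50.03.
dP/dQ = −1.29, so dQ/dP = 1/(−1.29) = -0.775.
ε = (dQ/dP)(P/Q) = (-0.775)(50.03/93).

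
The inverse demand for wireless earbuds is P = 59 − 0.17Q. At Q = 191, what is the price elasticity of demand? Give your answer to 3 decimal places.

At Q = 191, P = 59 − 0.17(191) = 26.53.
dP/dQ = −0.17, so dQ/dP = 1/(−0.17) = -5.882.
ε = (dQ/dP)(P/Q) = (-5.882)(26.53/191).

-0.817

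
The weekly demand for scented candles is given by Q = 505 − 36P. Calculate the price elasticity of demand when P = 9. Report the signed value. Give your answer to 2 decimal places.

At P = 9, Q = 181.
dQ/dP = −36.
ε = (dQ/dP)(P/Q) = (-36)(9/181).

-1.79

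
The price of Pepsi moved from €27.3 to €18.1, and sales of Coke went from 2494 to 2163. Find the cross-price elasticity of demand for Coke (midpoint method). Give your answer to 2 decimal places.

ΔQ_x = 2163 − 2494 = -331; ΔP_y = 18.1 − 27.3 = -9.2.
Midpoints: P̄_y = 22.70, Q̄_x = 2328.5.
ε_xy = (ΔQ_x/ΔP_y)(P̄_y/Q̄_x) = (-331/-9.2)(22.70/2328.5).
ε_xy > 0, so the goods are substitutes.

0.35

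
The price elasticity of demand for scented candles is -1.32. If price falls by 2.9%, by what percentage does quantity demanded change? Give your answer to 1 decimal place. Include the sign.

%ΔQ ≈ ε × %ΔP = (-1.32)(-2.9%) = 3.83%.

3.8%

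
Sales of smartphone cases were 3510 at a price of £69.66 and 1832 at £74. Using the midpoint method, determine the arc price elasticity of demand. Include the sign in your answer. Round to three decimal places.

ΔQ = 1832 − 3510 = -1678; ΔP = 74 − 69.66 = 4.34.
Midpoints: P̄ = 71.83, Q̄ = 2671.0.
ε = (ΔQ/ΔP)(P̄/Q̄) = (-1678/4.34)(71.83/2671.0).

-10.398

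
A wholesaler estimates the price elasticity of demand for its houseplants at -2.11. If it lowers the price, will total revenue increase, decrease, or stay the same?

|ε| = 2.11 > 1, so demand is elastic. A price cut therefore raises total revenue.

increase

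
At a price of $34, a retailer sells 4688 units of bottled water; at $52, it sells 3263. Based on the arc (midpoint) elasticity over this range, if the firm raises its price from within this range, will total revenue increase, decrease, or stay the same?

Arc ε = (-1425/18)(43.00/3975.5) ≈ -0.856.
|ε| = 0.86 < 1, so demand is inelastic. A price rise therefore raises total revenue.

increase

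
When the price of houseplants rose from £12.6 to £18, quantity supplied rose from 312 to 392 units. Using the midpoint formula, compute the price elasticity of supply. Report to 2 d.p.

ΔQ = 392 − 312 = 80; ΔP = 18 − 12.6 = 5.4.
Midpoints: P̄ = 15.30, Q̄ = 352.0.
ε_s = (ΔQ/ΔP)(P̄/Q̄) = (80/5.4)(15.30/352.0).

0.64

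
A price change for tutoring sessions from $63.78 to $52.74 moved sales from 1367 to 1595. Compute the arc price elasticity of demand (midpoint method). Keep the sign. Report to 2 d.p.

-0.81

ΔQ = 1595 − 1367 = 228; ΔP = 52.74 − 63.78 = -11.04.
Midpoints: P̄ = 58.26, Q̄ = 1481.0.
ε = (ΔQ/ΔP)(P̄/Q̄) = (228/-11.04)(58.26/1481.0).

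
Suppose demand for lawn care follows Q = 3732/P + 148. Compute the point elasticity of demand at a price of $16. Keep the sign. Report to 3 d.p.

At P = 16, Q = 381.250.
dQ/dP = −3732/P² = -14.578.
ε = (dQ/dP)(P/Q) = (-14.578)(16/381.250).
|ε| < 1, so demand is inelastic at this price.

-0.612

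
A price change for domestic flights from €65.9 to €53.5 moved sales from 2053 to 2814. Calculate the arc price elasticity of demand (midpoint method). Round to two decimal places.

-1.51

ΔQ = 2814 − 2053 = 761; ΔP = 53.5 − 65.9 = -12.4.
Midpoints: P̄ = 59.70, Q̄ = 2433.5.
ε = (ΔQ/ΔP)(P̄/Q̄) = (761/-12.4)(59.70/2433.5).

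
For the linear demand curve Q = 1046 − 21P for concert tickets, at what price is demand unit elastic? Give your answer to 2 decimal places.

For linear demand Q = a − bP, ε = −bP/(a − bP). |ε| = 1 when bP = a − bP, i.e. P = a/(2b).
P = 1046/(2·21) = 1046/42 = 24.9048.

24.90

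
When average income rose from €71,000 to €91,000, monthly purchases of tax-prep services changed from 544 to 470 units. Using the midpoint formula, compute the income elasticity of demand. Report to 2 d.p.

-0.59

ΔQ = -74, ΔI = 20000. Midpoints: Ī = 81,000, Q̄ = 507.0.
ε_I = (ΔQ/ΔI)(Ī/Q̄) = (-74/20000)(81000/507.0).
ε_I < 0, so the good is inferior.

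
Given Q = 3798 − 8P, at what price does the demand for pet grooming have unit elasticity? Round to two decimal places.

For linear demand Q = a − bP, ε = −bP/(a − bP). |ε| = 1 when bP = a − bP, i.e. P = a/(2b).
P = 3798/(2·8) = 3798/16 = 237.3750.

237.38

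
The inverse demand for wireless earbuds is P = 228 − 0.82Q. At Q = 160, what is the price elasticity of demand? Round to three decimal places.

At Q = 160, P = 228 − 0.82(160) = 96.80.
dP/dQ = −0.82, so dQ/dP = 1/(−0.82) = -1.220.
ε = (dQ/dP)(P/Q) = (-1.220)(96.80/160).

-0.738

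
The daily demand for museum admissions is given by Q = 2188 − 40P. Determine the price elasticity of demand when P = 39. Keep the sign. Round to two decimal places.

-2.48

At P = 39, Q = 628.
dQ/dP = −40.
ε = (dQ/dP)(P/Q) = (-40)(39/628).
|ε| > 1, so demand is elastic at this price.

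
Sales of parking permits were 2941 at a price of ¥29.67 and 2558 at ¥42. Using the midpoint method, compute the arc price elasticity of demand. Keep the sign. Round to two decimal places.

-0.40

ΔQ = 2558 − 2941 = -383; ΔP = 42 − 29.67 = 12.33.
Midpoints: P̄ = 35.84, Q̄ = 2749.5.
ε = (ΔQ/ΔP)(P̄/Q̄) = (-383/12.33)(35.84/2749.5).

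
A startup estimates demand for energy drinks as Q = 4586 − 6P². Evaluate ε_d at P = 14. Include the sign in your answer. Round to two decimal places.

-0.69

At P = 14, Q = 3410.
dQ/dP = −12P = -168.
ε = (dQ/dP)(P/Q) = (-168)(14/3410).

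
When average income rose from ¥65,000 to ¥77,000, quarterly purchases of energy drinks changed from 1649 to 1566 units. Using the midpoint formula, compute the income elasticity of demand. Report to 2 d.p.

-0.31

ΔQ = -83, ΔI = 12000. Midpoints: Ī = 71,000, Q̄ = 1607.5.
ε_I = (ΔQ/ΔI)(Ī/Q̄) = (-83/12000)(71000/1607.5).
ε_I < 0, so the good is inferior.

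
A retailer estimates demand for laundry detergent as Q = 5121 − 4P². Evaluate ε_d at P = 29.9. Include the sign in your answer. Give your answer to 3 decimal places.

At P = 29.9, Q = 1544.960.
dQ/dP = −8P = -239.200.
ε = (dQ/dP)(P/Q) = (-239.200)(29.9/1544.960).

-4.629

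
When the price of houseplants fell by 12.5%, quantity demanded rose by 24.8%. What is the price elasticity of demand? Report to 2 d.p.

ε = %ΔQ / %ΔP = (24.8)/(-12.5) = -1.984.

-1.98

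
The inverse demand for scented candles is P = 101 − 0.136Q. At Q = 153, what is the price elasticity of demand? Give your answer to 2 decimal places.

At Q = 153, P = 101 − 0.136(153) = 80.19.
dP/dQ = −0.136, so dQ/dP = 1/(−0.136) = -7.353.
ε = (dQ/dP)(P/Q) = (-7.353)(80.19/153).

-3.85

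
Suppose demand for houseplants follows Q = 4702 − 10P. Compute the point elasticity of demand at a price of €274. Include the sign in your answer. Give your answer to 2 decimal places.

-1.40

At P = 274, Q = 1962.
dQ/dP = −10.
ε = (dQ/dP)(P/Q) = (-10)(274/1962).
|ε| > 1, so demand is elastic at this price.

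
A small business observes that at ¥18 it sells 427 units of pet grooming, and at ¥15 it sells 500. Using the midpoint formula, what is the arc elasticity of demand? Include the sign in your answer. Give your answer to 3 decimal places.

ΔQ = 500 − 427 = 73; ΔP = 15 − 18 = -3.
Midpoints: P̄ = 16.50, Q̄ = 463.5.
ε = (ΔQ/ΔP)(P̄/Q̄) = (73/-3)(16.50/463.5).

-0.866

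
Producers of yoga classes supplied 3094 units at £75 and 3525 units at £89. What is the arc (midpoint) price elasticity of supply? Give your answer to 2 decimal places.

ΔQ = 3525 − 3094 = 431; ΔP = 89 − 75 = 14.
Midpoints: P̄ = 82.00, Q̄ = 3309.5.
ε_s = (ΔQ/ΔP)(P̄/Q̄) = (431/14)(82.00/3309.5).

0.76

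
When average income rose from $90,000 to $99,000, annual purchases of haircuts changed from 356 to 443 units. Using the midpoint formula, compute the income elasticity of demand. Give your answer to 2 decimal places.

2.29

ΔQ = 87, ΔI = 9000. Midpoints: Ī = 94,500, Q̄ = 399.5.
ε_I = (ΔQ/ΔI)(Ī/Q̄) = (87/9000)(94500/399.5).
ε_I > 0, so the good is normal.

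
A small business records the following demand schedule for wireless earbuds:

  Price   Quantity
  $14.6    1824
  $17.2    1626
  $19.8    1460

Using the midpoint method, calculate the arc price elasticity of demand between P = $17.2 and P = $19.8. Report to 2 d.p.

At P = 17.2, Q = 1626; at P = 19.8, Q = 1460.
ΔQ = -166, ΔP = 2.6. Midpoints: P̄ = 18.50, Q̄ = 1543.0.
ε = (ΔQ/ΔP)(P̄/Q̄) = (-166/2.6)(18.50/1543.0).

-0.77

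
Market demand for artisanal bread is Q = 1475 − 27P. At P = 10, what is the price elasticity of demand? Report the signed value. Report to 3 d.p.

-0.224

At P = 10, Q = 1205.
dQ/dP = −27.
ε = (dQ/dP)(P/Q) = (-27)(10/1205).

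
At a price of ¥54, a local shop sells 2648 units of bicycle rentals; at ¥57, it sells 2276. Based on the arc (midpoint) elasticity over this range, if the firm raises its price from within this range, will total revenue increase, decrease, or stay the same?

decrease

Arc ε = (-372/3)(55.50/2462.0) ≈ -2.795.
|ε| = 2.80 > 1, so demand is elastic. A price rise therefore reduces total revenue.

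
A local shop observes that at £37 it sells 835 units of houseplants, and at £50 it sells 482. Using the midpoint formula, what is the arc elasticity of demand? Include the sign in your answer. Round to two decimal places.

ΔQ = 482 − 835 = -353; ΔP = 50 − 37 = 13.
Midpoints: P̄ = 43.50, Q̄ = 658.5.
ε = (ΔQ/ΔP)(P̄/Q̄) = (-353/13)(43.50/658.5).

-1.79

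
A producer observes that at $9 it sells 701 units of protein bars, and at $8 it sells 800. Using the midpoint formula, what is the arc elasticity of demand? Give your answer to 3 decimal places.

ΔQ = 800 − 701 = 99; ΔP = 8 − 9 = -1.
Midpoints: P̄ = 8.50, Q̄ = 750.5.
ε = (ΔQ/ΔP)(P̄/Q̄) = (99/-1)(8.50/750.5).

-1.121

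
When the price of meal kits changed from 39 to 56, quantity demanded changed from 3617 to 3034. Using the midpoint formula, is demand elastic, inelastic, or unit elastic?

Arc ε ≈ -0.490.
|ε| = 0.49 < 1.

inelastic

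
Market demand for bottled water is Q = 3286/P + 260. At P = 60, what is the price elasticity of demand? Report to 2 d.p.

-0.17

At P = 60, Q = 314.767.
dQ/dP = −3286/P² = -0.913.
ε = (dQ/dP)(P/Q) = (-0.913)(60/314.767).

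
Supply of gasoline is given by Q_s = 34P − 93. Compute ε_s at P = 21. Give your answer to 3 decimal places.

1.150

At P = 21, Q_s = 621.
dQ_s/dP = 34.
ε_s = (dQ_s/dP)(P/Q_s) = (34)(21/621).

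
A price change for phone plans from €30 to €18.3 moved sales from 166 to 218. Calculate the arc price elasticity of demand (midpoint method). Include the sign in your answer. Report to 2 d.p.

-0.56

ΔQ = 218 − 166 = 52; ΔP = 18.3 − 30 = -11.7.
Midpoints: P̄ = 24.15, Q̄ = 192.0.
ε = (ΔQ/ΔP)(P̄/Q̄) = (52/-11.7)(24.15/192.0).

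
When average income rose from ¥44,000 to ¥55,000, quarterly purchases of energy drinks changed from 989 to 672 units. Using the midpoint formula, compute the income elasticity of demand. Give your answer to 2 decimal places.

ΔQ = -317, ΔI = 11000. Midpoints: Ī = 49,500, Q̄ = 830.5.
ε_I = (ΔQ/ΔI)(Ī/Q̄) = (-317/11000)(49500/830.5).
ε_I < 0, so the good is inferior.

-1.72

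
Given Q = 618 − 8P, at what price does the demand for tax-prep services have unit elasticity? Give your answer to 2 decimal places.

For linear demand Q = a − bP, ε = −bP/(a − bP). |ε| = 1 when bP = a − bP, i.e. P = a/(2b).
P = 618/(2·8) = 618/16 = 38.6250.

38.63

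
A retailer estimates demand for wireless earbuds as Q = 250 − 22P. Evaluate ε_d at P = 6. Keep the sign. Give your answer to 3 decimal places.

-1.119

At P = 6, Q = 118.
dQ/dP = −22.
ε = (dQ/dP)(P/Q) = (-22)(6/118).
|ε| > 1, so demand is elastic at this price.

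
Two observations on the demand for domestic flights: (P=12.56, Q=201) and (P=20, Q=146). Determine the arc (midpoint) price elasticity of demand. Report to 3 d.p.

-0.694

ΔQ = 146 − 201 = -55; ΔP = 20 − 12.56 = 7.44.
Midpoints: P̄ = 16.28, Q̄ = 173.5.
ε = (ΔQ/ΔP)(P̄/Q̄) = (-55/7.44)(16.28/173.5).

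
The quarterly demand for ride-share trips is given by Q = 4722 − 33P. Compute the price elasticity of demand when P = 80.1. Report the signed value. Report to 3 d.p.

At P = 80.1, Q = 2078.700.
dQ/dP = −33.
ε = (dQ/dP)(P/Q) = (-33)(80.1/2078.700).
|ε| > 1, so demand is elastic at this price.

-1.272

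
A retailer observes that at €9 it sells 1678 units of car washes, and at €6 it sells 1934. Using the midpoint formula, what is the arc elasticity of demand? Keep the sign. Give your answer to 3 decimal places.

-0.354

ΔQ = 1934 − 1678 = 256; ΔP = 6 − 9 = -3.
Midpoints: P̄ = 7.50, Q̄ = 1806.0.
ε = (ΔQ/ΔP)(P̄/Q̄) = (256/-3)(7.50/1806.0).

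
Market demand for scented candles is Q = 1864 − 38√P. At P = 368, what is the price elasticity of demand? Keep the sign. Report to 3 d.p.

-0.321

At P = 368, Q = 1135.034.
dQ/dP = −38/(2√P) = -0.990.
ε = (dQ/dP)(P/Q) = (-0.990)(368/1135.034).
|ε| < 1, so demand is inelastic at this price.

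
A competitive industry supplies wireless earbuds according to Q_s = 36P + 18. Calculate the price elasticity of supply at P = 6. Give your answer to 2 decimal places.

0.92

At P = 6, Q_s = 234.
dQ_s/dP = 36.
ε_s = (dQ_s/dP)(P/Q_s) = (36)(6/234).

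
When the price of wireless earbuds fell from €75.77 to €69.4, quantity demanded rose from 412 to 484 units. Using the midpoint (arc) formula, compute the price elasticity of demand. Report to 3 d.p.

ΔQ = 484 − 412 = 72; ΔP = 69.4 − 75.77 = -6.37.
Midpoints: P̄ = 72.59, Q̄ = 448.0.
ε = (ΔQ/ΔP)(P̄/Q̄) = (72/-6.37)(72.59/448.0).

-1.831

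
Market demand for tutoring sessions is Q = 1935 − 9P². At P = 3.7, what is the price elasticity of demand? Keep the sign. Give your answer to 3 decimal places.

-0.136

At P = 3.7, Q = 1811.790.
dQ/dP = −18P = -66.600.
ε = (dQ/dP)(P/Q) = (-66.600)(3.7/1811.790).
|ε| < 1, so demand is inelastic at this price.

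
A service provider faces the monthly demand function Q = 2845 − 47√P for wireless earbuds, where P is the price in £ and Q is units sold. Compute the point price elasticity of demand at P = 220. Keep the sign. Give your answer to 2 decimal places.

At P = 220, Q = 2147.877.
dQ/dP = −47/(2√P) = -1.584.
ε = (dQ/dP)(P/Q) = (-1.584)(220/2147.877).

-0.16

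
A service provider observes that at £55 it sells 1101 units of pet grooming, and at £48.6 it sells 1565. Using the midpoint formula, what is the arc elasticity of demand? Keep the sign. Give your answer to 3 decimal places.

-2.817

ΔQ = 1565 − 1101 = 464; ΔP = 48.6 − 55 = -6.4.
Midpoints: P̄ = 51.80, Q̄ = 1333.0.
ε = (ΔQ/ΔP)(P̄/Q̄) = (464/-6.4)(51.80/1333.0).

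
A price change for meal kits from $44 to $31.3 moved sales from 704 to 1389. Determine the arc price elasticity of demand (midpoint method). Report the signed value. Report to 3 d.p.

-1.940

ΔQ = 1389 − 704 = 685; ΔP = 31.3 − 44 = -12.7.
Midpoints: P̄ = 37.65, Q̄ = 1046.5.
ε = (ΔQ/ΔP)(P̄/Q̄) = (685/-12.7)(37.65/1046.5).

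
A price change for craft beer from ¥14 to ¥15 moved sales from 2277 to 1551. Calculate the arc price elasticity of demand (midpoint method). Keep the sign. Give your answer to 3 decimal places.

ΔQ = 1551 − 2277 = -726; ΔP = 15 − 14 = 1.
Midpoints: P̄ = 14.50, Q̄ = 1914.0.
ε = (ΔQ/ΔP)(P̄/Q̄) = (-726/1)(14.50/1914.0).

-5.500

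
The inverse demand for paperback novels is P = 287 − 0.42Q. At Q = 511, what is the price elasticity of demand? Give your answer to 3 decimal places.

-0.337

At Q = 511, P = 287 − 0.42(511) = 72.38.
dP/dQ = −0.42, so dQ/dP = 1/(−0.42) = -2.381.
ε = (dQ/dP)(P/Q) = (-2.381)(72.38/511).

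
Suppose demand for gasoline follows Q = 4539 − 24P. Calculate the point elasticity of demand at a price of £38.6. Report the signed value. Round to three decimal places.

At P = 38.6, Q = 3612.600.
dQ/dP = −24.
ε = (dQ/dP)(P/Q) = (-24)(38.6/3612.600).

-0.256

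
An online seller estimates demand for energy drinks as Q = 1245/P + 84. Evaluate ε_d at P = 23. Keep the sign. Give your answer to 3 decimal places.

At P = 23, Q = 138.130.
dQ/dP = −1245/P² = -2.353.
ε = (dQ/dP)(P/Q) = (-2.353)(23/138.130).
|ε| < 1, so demand is inelastic at this price.

-0.392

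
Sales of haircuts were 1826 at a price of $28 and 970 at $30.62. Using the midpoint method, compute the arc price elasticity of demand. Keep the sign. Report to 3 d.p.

ΔQ = 970 − 1826 = -856; ΔP = 30.62 − 28 = 2.62.
Midpoints: P̄ = 29.31, Q̄ = 1398.0.
ε = (ΔQ/ΔP)(P̄/Q̄) = (-856/2.62)(29.31/1398.0).

-6.850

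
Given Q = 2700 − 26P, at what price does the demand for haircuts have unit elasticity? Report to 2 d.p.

51.92

For linear demand Q = a − bP, ε = −bP/(a − bP). |ε| = 1 when bP = a − bP, i.e. P = a/(2b).
P = 2700/(2·26) = 2700/52 = 51.9231.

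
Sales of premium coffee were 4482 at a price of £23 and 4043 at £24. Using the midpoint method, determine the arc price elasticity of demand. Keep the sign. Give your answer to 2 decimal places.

ΔQ = 4043 − 4482 = -439; ΔP = 24 − 23 = 1.
Midpoints: P̄ = 23.50, Q̄ = 4262.5.
ε = (ΔQ/ΔP)(P̄/Q̄) = (-439/1)(23.50/4262.5).

-2.42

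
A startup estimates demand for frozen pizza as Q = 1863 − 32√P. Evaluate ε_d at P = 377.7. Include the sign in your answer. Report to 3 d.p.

-0.251

At P = 377.7, Q = 1241.096.
dQ/dP = −32/(2√P) = -0.823.
ε = (dQ/dP)(P/Q) = (-0.823)(377.7/1241.096).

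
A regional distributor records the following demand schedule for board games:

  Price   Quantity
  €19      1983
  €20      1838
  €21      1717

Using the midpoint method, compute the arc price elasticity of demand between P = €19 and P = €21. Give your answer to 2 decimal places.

-1.44

At P = 19, Q = 1983; at P = 21, Q = 1717.
ΔQ = -266, ΔP = 2. Midpoints: P̄ = 20.00, Q̄ = 1850.0.
ε = (ΔQ/ΔP)(P̄/Q̄) = (-266/2)(20.00/1850.0).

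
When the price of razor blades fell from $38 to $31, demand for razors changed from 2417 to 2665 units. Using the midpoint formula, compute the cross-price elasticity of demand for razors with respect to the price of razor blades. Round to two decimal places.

ΔQ_x = 2665 − 2417 = 248; ΔP_y = 31 − 38 = -7.
Midpoints: P̄_y = 34.50, Q̄_x = 2541.0.
ε_xy = (ΔQ_x/ΔP_y)(P̄_y/Q̄_x) = (248/-7)(34.50/2541.0).
ε_xy < 0, so the goods are complements.

-0.48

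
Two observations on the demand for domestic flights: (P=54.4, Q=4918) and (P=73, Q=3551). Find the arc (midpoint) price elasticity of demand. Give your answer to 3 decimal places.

ΔQ = 3551 − 4918 = -1367; ΔP = 73 − 54.4 = 18.6.
Midpoints: P̄ = 63.70, Q̄ = 4234.5.
ε = (ΔQ/ΔP)(P̄/Q̄) = (-1367/18.6)(63.70/4234.5).

-1.106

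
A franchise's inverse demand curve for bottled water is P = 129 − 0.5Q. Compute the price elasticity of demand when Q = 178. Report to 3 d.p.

-0.449

At Q = 178, P = 129 − 0.5(178) = 40.00.
dP/dQ = −0.5, so dQ/dP = 1/(−0.5) = -2.000.
ε = (dQ/dP)(P/Q) = (-2.000)(40.00/178).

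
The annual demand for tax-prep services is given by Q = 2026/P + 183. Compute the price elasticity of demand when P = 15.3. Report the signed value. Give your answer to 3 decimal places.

-0.420

At P = 15.3, Q = 315.418.
dQ/dP = −2026/P² = -8.655.
ε = (dQ/dP)(P/Q) = (-8.655)(15.3/315.418).
|ε| < 1, so demand is inelastic at this price.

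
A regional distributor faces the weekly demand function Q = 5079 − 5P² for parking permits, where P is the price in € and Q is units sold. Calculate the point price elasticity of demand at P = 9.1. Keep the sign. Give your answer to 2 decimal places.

-0.18

At P = 9.1, Q = 4664.950.
dQ/dP = −10P = -91.
ε = (dQ/dP)(P/Q) = (-91)(9.1/4664.950).
|ε| < 1, so demand is inelastic at this price.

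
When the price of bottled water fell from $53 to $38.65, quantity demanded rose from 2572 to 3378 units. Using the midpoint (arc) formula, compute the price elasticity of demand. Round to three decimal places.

-0.865

ΔQ = 3378 − 2572 = 806; ΔP = 38.65 − 53 = -14.35.
Midpoints: P̄ = 45.83, Q̄ = 2975.0.
ε = (ΔQ/ΔP)(P̄/Q̄) = (806/-14.35)(45.83/2975.0).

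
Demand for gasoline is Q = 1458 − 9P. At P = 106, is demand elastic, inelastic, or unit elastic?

Q = 504, dQ/dP = -9.
ε = (dQ/dP)(P/Q) ≈ -1.893.
|ε| = 1.89 > 1.

elastic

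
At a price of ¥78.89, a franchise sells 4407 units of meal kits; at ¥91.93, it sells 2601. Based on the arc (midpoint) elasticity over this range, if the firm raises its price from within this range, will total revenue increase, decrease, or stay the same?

Arc ε = (-1806/13.04)(85.41/3504.0) ≈ -3.376.
|ε| = 3.38 > 1, so demand is elastic. A price rise therefore reduces total revenue.

decrease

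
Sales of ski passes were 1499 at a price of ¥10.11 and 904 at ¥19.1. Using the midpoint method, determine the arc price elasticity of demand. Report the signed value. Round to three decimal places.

-0.805

ΔQ = 904 − 1499 = -595; ΔP = 19.1 − 10.11 = 8.99.
Midpoints: P̄ = 14.61, Q̄ = 1201.5.
ε = (ΔQ/ΔP)(P̄/Q̄) = (-595/8.99)(14.61/1201.5).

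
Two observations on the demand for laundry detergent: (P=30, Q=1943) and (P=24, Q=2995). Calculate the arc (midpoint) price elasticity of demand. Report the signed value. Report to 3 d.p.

ΔQ = 2995 − 1943 = 1052; ΔP = 24 − 30 = -6.
Midpoints: P̄ = 27.00, Q̄ = 2469.0.
ε = (ΔQ/ΔP)(P̄/Q̄) = (1052/-6)(27.00/2469.0).

-1.917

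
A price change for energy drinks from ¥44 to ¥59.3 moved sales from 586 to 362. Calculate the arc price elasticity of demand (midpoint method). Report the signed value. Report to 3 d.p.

-1.595

ΔQ = 362 − 586 = -224; ΔP = 59.3 − 44 = 15.3.
Midpoints: P̄ = 51.65, Q̄ = 474.0.
ε = (ΔQ/ΔP)(P̄/Q̄) = (-224/15.3)(51.65/474.0).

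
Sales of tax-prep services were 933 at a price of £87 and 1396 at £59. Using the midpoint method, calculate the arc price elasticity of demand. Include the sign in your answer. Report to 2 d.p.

-1.04

ΔQ = 1396 − 933 = 463; ΔP = 59 − 87 = -28.
Midpoints: P̄ = 73.00, Q̄ = 1164.5.
ε = (ΔQ/ΔP)(P̄/Q̄) = (463/-28)(73.00/1164.5).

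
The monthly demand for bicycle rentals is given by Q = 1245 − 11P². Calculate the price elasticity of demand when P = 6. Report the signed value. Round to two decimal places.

At P = 6, Q = 849.
dQ/dP = −22P = -132.
ε = (dQ/dP)(P/Q) = (-132)(6/849).
|ε| < 1, so demand is inelastic at this price.

-0.93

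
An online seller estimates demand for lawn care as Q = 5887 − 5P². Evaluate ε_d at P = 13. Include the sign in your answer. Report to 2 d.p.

At P = 13, Q = 5042.
dQ/dP = −10P = -130.
ε = (dQ/dP)(P/Q) = (-130)(13/5042).
|ε| < 1, so demand is inelastic at this price.

-0.34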